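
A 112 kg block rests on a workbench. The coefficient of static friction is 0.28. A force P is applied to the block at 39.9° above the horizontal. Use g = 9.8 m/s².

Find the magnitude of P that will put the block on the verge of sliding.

P ≈ 325 N

N = m g − P sin α (the pull lifts the block).
At impending slip, P cos α = μ_s N = μ_s (m g − P sin α).
Solving: P (cos α + μ_s sin α) = μ_s m g → P = 0.28×1100/(cos 39.9° + 0.28 sin 39.9°) = 307/0.9468 = 325 N.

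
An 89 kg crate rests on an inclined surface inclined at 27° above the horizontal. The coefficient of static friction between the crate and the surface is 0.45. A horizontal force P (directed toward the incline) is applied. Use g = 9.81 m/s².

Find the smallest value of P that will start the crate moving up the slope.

P ≈ 1090 N

At impending motion up the slope, friction acts down-slope at its limit: f = μ_s N.
Perpendicular to the incline: N = m g cos θ + P sin θ.
Along the incline: P cos θ = m g sin θ + μ_s N = m g sin θ + μ_s (m g cos θ + P sin θ).
Solving, P (cos θ − μ_s sin θ) = m g (sin θ + μ_s cos θ), so P = 89×9.81×(sin 27° + 0.45 cos 27°)/(cos 27° − 0.45 sin 27°) = 873×0.8549/0.6867 = 1090 N.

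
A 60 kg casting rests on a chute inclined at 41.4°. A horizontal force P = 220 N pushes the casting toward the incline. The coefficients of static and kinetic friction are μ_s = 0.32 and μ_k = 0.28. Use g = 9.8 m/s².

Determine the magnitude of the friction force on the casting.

The horizontal push has a component P sin θ into the surface, so N = m g cos θ + P sin θ = 441.1 + 145.5 = 586.6 N.
Parallel to the incline: P cos θ − m g sin θ = 165 − 388.9 = -223.8 N; the friction needed to balance this is 223.8 N acting up the slope.
The limit of static friction is μ_s N = 187.7 N.
The required 223.8 N exceeds the static limit, so the casting slides down-slope and f = μ_k N = 0.28×586.6 = 164 N.

f ≈ 164 N (up the incline)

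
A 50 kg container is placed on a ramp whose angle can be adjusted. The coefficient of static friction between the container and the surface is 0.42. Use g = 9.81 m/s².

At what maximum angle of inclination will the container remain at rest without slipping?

At the slip threshold, m g sin θ = μ_s · m g cos θ, so tan θ = μ_s.
θ_max = arctan(0.42) = 22.8°.

θ_max ≈ 22.8°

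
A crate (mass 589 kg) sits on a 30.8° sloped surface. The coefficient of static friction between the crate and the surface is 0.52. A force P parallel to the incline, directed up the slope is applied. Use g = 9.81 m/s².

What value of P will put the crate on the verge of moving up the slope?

At impending motion up the slope, friction acts down-slope at its limit: f = μ_s N.
P is parallel to the surface, so N = m g cos θ = 4960 N.
Along the incline: P = m g sin θ + μ_s N = 2960 + 0.52×4960 = 5540 N.

P ≈ 5540 N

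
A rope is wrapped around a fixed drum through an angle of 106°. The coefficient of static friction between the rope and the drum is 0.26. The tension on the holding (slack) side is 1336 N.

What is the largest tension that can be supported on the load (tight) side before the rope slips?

T_max ≈ 2160 N

At impending slip the capstan equation gives T₂/T₁ = e^{μβ} with β in radians.
β = 106° × π/180 = 1.85 rad.
e^{μβ} = e^{0.26×1.85} = 1.618.
T₂ = T₁ · e^{μβ} = 1336 × 1.618 = 2160 N.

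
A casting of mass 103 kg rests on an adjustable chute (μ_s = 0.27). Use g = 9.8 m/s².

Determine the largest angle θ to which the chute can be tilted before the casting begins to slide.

At the slip threshold, m g sin θ = μ_s · m g cos θ, so tan θ = μ_s.
θ_max = arctan(0.27) = 15.1°.

θ_max ≈ 15.1°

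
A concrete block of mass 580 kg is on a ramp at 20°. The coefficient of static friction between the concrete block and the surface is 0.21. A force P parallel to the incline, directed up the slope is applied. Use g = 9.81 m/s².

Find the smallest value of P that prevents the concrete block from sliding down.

P_min ≈ 823 N

The concrete block tends to slide down (tan θ > μ_s), so at the point of impending slip friction acts up-slope at its limit: f = μ_s N.
P is parallel to the surface, so N = m g cos θ = 5350 N.
Along the incline: P + μ_s N = m g sin θ, so P = 1950 − 0.21×5350 = 823 N.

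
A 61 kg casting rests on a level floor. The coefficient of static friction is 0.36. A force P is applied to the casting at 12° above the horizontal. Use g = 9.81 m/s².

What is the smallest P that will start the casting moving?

P ≈ 205 N

N = m g − P sin α (the pull lifts the casting).
At impending slip, P cos α = μ_s N = μ_s (m g − P sin α).
Solving: P (cos α + μ_s sin α) = μ_s m g → P = 0.36×598/(cos 12° + 0.36 sin 12°) = 215/1.053 = 205 N.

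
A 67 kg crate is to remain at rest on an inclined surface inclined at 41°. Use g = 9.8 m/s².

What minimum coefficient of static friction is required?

μ_s,min ≈ 0.869

At the slip threshold m g sin θ = μ_s m g cos θ, so μ_s,min = tan θ.
μ_s,min = tan 41° = 0.869.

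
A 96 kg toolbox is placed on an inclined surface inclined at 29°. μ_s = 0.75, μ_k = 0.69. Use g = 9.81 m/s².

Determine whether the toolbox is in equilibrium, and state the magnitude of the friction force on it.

f ≈ 457 N

N = m g cos θ = 824 N.
Down-slope weight component: m g sin θ = 457 N.
μ_s N = 618 N.
457 ≤ 618 N, so it stays put; friction = 457 N.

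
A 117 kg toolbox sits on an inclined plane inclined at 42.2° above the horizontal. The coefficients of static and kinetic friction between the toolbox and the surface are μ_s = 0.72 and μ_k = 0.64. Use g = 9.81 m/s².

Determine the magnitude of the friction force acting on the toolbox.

f ≈ 544 N (up the incline)

Perpendicular to the surface, N = m g cos θ = 117·9.81·cos 42.2° = 850.3 N.
Along the slope the weight component is m g sin θ = 771 N; friction must supply exactly this, acting up-slope.
The static-friction ceiling is μ_s N = 0.72 × 850.3 = 612.2 N.
Since |771| > 612.2 N, static friction cannot hold it; the toolbox slides down the incline and kinetic friction applies: f = μ_k N = 0.64 × 850.3 = 544 N.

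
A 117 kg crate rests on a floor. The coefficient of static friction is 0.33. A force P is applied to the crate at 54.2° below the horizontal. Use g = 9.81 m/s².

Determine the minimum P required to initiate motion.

P ≈ 1190 N

N = m g + P sin α (the push presses the crate into the floor).
At impending slip, P cos α = μ_s N = μ_s (m g + P sin α).
Solving: P (cos α − μ_s sin α) = μ_s m g → P = 0.33×1150/(cos 54.2° − 0.33 sin 54.2°) = 379/0.3173 = 1190 N.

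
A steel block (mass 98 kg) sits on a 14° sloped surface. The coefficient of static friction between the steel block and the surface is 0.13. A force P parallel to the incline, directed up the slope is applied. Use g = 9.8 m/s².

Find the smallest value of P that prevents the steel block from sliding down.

P_min ≈ 111 N

The steel block tends to slide down (tan θ > μ_s), so at the point of impending slip friction acts up-slope at its limit: f = μ_s N.
P is parallel to the surface, so N = m g cos θ = 932 N.
Along the incline: P + μ_s N = m g sin θ, so P = 232 − 0.13×932 = 111 N.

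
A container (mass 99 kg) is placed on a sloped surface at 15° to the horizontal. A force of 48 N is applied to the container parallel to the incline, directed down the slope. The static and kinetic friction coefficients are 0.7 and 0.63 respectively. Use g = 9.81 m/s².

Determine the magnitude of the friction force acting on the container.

f ≈ 299 N (up the incline)

Normal force: N = m g cos θ = 99 × 9.81 × cos 15° = 938.1 N.
Parallel to the incline, ΣF = 0 gives f = m g sin θ + P = 251.4 + 48 = 299.4 N (up-slope positive).
Maximum static friction available: μ_s N = 0.7 × 938.1 = 656.7 N.
Since |299.4| ≤ 656.7 N, the container remains in static equilibrium and friction takes exactly the required value.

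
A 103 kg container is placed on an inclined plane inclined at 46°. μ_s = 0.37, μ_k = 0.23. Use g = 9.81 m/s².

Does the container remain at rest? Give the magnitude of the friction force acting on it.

N = m g cos θ = 702 N.
Down-slope weight component: m g sin θ = 727 N.
μ_s N = 260 N.
727 > 260 N, so it slides; kinetic friction f = μ_k N = 0.23×702 = 161 N.

f ≈ 161 N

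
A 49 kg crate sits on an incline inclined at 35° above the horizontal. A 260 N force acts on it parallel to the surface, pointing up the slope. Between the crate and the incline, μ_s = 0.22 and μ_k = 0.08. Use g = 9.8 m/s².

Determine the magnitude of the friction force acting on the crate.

f ≈ 15.4 N (up the incline)

Perpendicular to the surface, N = m g cos θ = 49·9.8·cos 35° = 393.4 N.
Parallel to the incline, ΣF = 0 gives f = m g sin θ − P = 275.4 − 260 = 15.43 N (up-slope positive).
The static-friction ceiling is μ_s N = 0.22 × 393.4 = 86.54 N.
Since |15.43| ≤ 86.54 N, no slip — friction simply equals what equilibrium demands.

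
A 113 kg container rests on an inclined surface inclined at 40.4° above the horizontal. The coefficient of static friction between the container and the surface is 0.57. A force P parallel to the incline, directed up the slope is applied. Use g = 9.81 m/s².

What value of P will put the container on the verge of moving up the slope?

P ≈ 1200 N

At impending motion up the slope, friction acts down-slope at its limit: f = μ_s N.
P is parallel to the surface, so N = m g cos θ = 844 N.
Along the incline: P = m g sin θ + μ_s N = 718 + 0.57×844 = 1200 N.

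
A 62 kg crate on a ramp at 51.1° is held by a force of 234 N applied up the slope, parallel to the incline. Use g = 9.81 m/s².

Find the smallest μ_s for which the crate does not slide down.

μ_s,min ≈ 0.627

N = m g cos θ = 381.9 N.
Friction must make up the shortfall along the incline: f = m g sin θ − P = 473.3 − 234 = 239.3 N.
At the threshold f = μ_s N, so μ_s,min = 239.3/381.9 = 0.627.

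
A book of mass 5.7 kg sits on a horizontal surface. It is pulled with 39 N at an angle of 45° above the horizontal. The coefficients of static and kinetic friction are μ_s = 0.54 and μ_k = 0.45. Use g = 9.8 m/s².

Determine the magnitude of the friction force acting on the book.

f ≈ 12.7 N

Vertical equilibrium gives N = m g − P sin α = 28.28 N.
Horizontally, friction must balance P cos α = 27.58 N.
The static-friction limit is μ_s N = 15.27 N.
The required friction exceeds μ_s N, so the book moves and f = μ_k N = 12.7 N.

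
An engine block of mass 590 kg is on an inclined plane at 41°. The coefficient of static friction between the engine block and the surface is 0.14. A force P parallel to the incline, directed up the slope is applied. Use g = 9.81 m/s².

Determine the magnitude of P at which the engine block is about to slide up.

At impending motion up the slope, friction acts down-slope at its limit: f = μ_s N.
P is parallel to the surface, so N = m g cos θ = 4370 N.
Along the incline: P = m g sin θ + μ_s N = 3800 + 0.14×4370 = 4410 N.

P ≈ 4410 N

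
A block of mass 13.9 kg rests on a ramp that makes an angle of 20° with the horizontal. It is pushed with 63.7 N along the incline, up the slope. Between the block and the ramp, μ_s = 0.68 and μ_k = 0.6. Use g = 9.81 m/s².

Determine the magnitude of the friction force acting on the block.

Perpendicular to the surface, N = m g cos θ = 13.9·9.81·cos 20° = 128.1 N.
The friction needed for equilibrium is m g sin θ − P = 46.64 − 63.7 = -17.06 N, measured positive up-slope.
Maximum static friction available: μ_s N = 0.68 × 128.1 = 87.13 N.
Since |-17.06| ≤ 87.13 N, the block remains in static equilibrium and friction takes exactly the required value.

f ≈ 17.1 N (down the incline)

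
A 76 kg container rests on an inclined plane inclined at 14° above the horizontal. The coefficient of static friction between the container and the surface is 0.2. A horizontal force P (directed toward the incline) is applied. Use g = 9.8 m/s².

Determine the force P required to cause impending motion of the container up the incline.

P ≈ 352 N

At impending motion up the slope, friction acts down-slope at its limit: f = μ_s N.
Perpendicular to the incline: N = m g cos θ + P sin θ.
Along the incline: P cos θ = m g sin θ + μ_s N = m g sin θ + μ_s (m g cos θ + P sin θ).
Solving, P (cos θ − μ_s sin θ) = m g (sin θ + μ_s cos θ), so P = 76×9.8×(sin 14° + 0.2 cos 14°)/(cos 14° − 0.2 sin 14°) = 745×0.436/0.9219 = 352 N.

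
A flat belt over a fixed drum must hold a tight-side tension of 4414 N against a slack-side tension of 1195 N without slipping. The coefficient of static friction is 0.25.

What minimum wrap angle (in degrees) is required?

T₂/T₁ = e^{μβ} → β = ln(T₂/T₁)/μ.
β = ln(4414/1195)/0.25 = 1.307/0.25 = 5.227 rad.
In degrees: β = 5.227 × 180/π = 299°.

β_min ≈ 299°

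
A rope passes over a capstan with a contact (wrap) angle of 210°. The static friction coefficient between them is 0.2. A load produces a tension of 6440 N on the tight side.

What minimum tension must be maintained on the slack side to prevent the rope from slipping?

Capstan equation at impending slip: T_tight/T_slack = e^{μβ}.
β = 210° = 3.665 rad; e^{μβ} = e^{0.2×3.665} = 2.081.
T_slack = T_tight / e^{μβ} = 6440 / 2.081 = 3090 N.

T_min ≈ 3090 N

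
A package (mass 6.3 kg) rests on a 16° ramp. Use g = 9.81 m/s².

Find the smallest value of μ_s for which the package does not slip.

At the slip threshold m g sin θ = μ_s m g cos θ, so μ_s,min = tan θ.
μ_s,min = tan 16° = 0.287.

μ_s,min ≈ 0.287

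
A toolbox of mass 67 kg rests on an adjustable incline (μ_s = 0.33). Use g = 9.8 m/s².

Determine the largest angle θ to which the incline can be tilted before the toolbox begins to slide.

θ_max ≈ 18.3°

At the slip threshold, m g sin θ = μ_s · m g cos θ, so tan θ = μ_s.
θ_max = arctan(0.33) = 18.3°.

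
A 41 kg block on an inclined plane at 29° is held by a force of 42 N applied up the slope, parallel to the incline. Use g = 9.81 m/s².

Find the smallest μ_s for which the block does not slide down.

μ_s,min ≈ 0.435

N = m g cos θ = 351.8 N.
Friction must make up the shortfall along the incline: f = m g sin θ − P = 195 − 42 = 153 N.
At the threshold f = μ_s N, so μ_s,min = 153/351.8 = 0.435.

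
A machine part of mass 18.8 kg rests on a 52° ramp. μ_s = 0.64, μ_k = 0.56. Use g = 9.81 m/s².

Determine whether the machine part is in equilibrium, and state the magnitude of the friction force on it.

f ≈ 63.6 N

N = m g cos θ = 114 N.
Down-slope weight component: m g sin θ = 145 N.
μ_s N = 72.7 N.
145 > 72.7 N, so it slides; kinetic friction f = μ_k N = 0.56×114 = 63.6 N.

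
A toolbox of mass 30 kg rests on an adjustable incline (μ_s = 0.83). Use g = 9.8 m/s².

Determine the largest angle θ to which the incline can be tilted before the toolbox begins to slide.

At the slip threshold, m g sin θ = μ_s · m g cos θ, so tan θ = μ_s.
θ_max = arctan(0.83) = 39.7°.

θ_max ≈ 39.7°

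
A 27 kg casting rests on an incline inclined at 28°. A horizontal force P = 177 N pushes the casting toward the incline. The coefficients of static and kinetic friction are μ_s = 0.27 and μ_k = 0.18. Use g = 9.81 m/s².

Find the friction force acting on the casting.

f ≈ 31.9 N (down the incline)

Resolve perpendicular to the incline: N = m g cos θ + P sin θ = 27×9.81×cos 28° + 177×sin 28° = 317 N.
Parallel to the incline: P cos θ − m g sin θ = 156.3 − 124.3 = 31.93 N; the friction needed to balance this is 31.93 N acting down the slope.
The limit of static friction is μ_s N = 85.58 N.
|f_req| = 31.93 ≤ 85.58 N → the casting is in equilibrium; friction equals the required value.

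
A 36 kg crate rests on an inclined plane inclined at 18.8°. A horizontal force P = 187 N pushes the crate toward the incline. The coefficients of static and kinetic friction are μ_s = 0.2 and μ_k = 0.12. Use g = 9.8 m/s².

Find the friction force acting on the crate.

f ≈ 63.3 N (down the incline)

Resolve perpendicular to the incline: N = m g cos θ + P sin θ = 36×9.8×cos 18.8° + 187×sin 18.8° = 394.2 N.
Along the incline, the net driving force (taking up-slope positive) is P cos θ − m g sin θ = 177 − 113.7 = 63.33 N, so equilibrium requires friction f = -63.33 N (down-slope).
Maximum static friction: μ_s N = 0.2 × 394.2 = 78.85 N.
|f_req| = 63.33 ≤ 78.85 N → the crate is in equilibrium; friction equals the required value.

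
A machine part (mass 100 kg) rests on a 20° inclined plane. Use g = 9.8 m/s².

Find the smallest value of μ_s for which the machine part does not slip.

At the slip threshold m g sin θ = μ_s m g cos θ, so μ_s,min = tan θ.
μ_s,min = tan 20° = 0.364.

μ_s,min ≈ 0.364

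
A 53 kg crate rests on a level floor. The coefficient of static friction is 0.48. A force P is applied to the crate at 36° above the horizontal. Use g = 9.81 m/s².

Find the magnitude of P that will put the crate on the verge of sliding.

P ≈ 229 N

N = m g − P sin α (the pull lifts the crate).
At impending slip, P cos α = μ_s N = μ_s (m g − P sin α).
Solving: P (cos α + μ_s sin α) = μ_s m g → P = 0.48×520/(cos 36° + 0.48 sin 36°) = 250/1.091 = 229 N.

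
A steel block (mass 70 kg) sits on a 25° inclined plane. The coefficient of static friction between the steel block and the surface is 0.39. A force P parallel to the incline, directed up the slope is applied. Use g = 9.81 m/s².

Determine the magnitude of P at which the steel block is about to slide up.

At impending motion up the slope, friction acts down-slope at its limit: f = μ_s N.
P is parallel to the surface, so N = m g cos θ = 622 N.
Along the incline: P = m g sin θ + μ_s N = 290 + 0.39×622 = 533 N.

P ≈ 533 N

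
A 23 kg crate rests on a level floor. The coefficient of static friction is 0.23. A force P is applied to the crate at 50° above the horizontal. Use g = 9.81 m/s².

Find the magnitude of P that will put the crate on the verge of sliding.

P ≈ 63.4 N

N = m g − P sin α (the pull lifts the crate).
At impending slip, P cos α = μ_s N = μ_s (m g − P sin α).
Solving: P (cos α + μ_s sin α) = μ_s m g → P = 0.23×226/(cos 50° + 0.23 sin 50°) = 51.9/0.819 = 63.4 N.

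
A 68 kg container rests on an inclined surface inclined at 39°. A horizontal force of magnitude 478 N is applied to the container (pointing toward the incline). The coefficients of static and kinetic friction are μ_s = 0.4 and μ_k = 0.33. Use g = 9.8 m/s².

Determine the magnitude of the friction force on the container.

Resolve perpendicular to the incline: N = m g cos θ + P sin θ = 68×9.8×cos 39° + 478×sin 39° = 818.7 N.
Parallel to the incline: P cos θ − m g sin θ = 371.5 − 419.4 = -47.9 N; the friction needed to balance this is 47.9 N acting up the slope.
Maximum static friction: μ_s N = 0.4 × 818.7 = 327.5 N.
Since 47.9 N is within the 327.5 N limit, the container stays put and friction is exactly 47.9 N.

f ≈ 47.9 N (up the incline)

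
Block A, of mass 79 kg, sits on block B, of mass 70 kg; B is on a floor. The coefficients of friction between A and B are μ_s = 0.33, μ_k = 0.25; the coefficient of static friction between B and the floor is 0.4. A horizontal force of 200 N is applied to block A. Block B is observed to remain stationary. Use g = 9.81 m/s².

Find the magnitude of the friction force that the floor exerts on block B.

The normal force B exerts on A is simply A's weight, N₁ = 775 N.
Maximum static friction on A from B: μ_s N₁ = 0.33×775 = 255.7 N.
Since P = 200 N ≤ 255.7 N, A does not slip on B; friction on A equals P = 200 N.
By Newton's third law B feels 200 N forward from A. With B stationary, the floor's static friction on B balances it: f₂ = 200 N (well within μ_s(m_A+m_B)g = 584.7 N).

f ≈ 200 N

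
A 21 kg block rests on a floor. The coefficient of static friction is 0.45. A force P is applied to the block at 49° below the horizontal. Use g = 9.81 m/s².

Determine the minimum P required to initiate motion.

N = m g + P sin α (the push presses the block into the floor).
At impending slip, P cos α = μ_s N = μ_s (m g + P sin α).
Solving: P (cos α − μ_s sin α) = μ_s m g → P = 0.45×206/(cos 49° − 0.45 sin 49°) = 92.7/0.3164 = 293 N.

P ≈ 293 N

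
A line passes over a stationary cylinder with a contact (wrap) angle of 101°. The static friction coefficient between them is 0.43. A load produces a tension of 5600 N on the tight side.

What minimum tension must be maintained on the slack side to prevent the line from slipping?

T_min ≈ 2620 N

Capstan equation at impending slip: T_tight/T_slack = e^{μβ}.
β = 101° = 1.763 rad; e^{μβ} = e^{0.43×1.763} = 2.134.
T_slack = T_tight / e^{μβ} = 5600 / 2.134 = 2620 N.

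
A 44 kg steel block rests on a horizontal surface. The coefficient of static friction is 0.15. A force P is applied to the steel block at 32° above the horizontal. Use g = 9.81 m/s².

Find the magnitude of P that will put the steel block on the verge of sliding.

N = m g − P sin α (the pull lifts the steel block).
At impending slip, P cos α = μ_s N = μ_s (m g − P sin α).
Solving: P (cos α + μ_s sin α) = μ_s m g → P = 0.15×432/(cos 32° + 0.15 sin 32°) = 64.7/0.9275 = 69.8 N.

P ≈ 69.8 N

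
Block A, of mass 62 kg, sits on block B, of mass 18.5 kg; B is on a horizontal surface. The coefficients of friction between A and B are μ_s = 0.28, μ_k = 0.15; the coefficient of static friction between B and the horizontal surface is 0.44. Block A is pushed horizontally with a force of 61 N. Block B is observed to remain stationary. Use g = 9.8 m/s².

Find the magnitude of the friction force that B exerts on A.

f ≈ 61 N

Normal force at the A–B interface: N₁ = m_A g = 607.6 N.
So the A–B interface can sustain at most μ_s N₁ = 170.1 N of static friction.
Since P = 61 N ≤ 170.1 N, A does not slip on B; friction on A equals P = 61 N.
B experiences an equal 61 N forward from A (third law). B is in equilibrium, so the floor supplies f₂ = 61 N of static friction (limit μ_s(m_A+m_B)g = 347.1 N, not exceeded).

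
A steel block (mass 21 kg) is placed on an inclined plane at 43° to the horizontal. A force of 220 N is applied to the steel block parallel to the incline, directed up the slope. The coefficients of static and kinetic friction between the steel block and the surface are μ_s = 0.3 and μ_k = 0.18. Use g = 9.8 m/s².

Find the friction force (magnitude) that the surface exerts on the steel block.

f ≈ 27.1 N (down the incline)

Perpendicular to the surface, N = m g cos θ = 21·9.8·cos 43° = 150.5 N.
The friction needed for equilibrium is m g sin θ − P = 140.4 − 220 = -79.64 N, measured positive up-slope.
Maximum static friction available: μ_s N = 0.3 × 150.5 = 45.15 N.
|-79.64| exceeds 45.15 N, so the steel block slips up-slope; friction is kinetic, f = μ_k N = 0.18×150.5 = 27.1 N.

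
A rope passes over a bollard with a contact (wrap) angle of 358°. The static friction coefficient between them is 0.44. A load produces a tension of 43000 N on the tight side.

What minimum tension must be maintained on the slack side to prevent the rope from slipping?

T_min ≈ 2750 N

Capstan equation at impending slip: T_tight/T_slack = e^{μβ}.
β = 358° = 6.248 rad; e^{μβ} = e^{0.44×6.248} = 15.63.
T_slack = T_tight / e^{μβ} = 43000 / 15.63 = 2750 N.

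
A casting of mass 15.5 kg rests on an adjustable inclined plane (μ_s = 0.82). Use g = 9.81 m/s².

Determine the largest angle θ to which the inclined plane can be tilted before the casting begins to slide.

At the slip threshold, m g sin θ = μ_s · m g cos θ, so tan θ = μ_s.
θ_max = arctan(0.82) = 39.4°.

θ_max ≈ 39.4°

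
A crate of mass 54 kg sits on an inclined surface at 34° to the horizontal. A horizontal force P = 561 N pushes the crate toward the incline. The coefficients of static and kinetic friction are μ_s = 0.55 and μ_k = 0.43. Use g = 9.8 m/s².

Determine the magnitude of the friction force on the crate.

Normal direction: N = m g cos θ + P sin θ = 752.4 N.
Along the incline, the net driving force (taking up-slope positive) is P cos θ − m g sin θ = 465.1 − 295.9 = 169.2 N, so equilibrium requires friction f = -169.2 N (down-slope).
The limit of static friction is μ_s N = 413.8 N.
|f_req| = 169.2 ≤ 413.8 N → the crate is in equilibrium; friction equals the required value.

f ≈ 169 N (down the incline)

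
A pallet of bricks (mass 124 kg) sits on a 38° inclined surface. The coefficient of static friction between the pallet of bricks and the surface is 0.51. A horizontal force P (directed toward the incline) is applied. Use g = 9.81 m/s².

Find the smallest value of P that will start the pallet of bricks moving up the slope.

P ≈ 2610 N

At impending motion up the slope, friction acts down-slope at its limit: f = μ_s N.
Perpendicular to the incline: N = m g cos θ + P sin θ.
Along the incline: P cos θ = m g sin θ + μ_s N = m g sin θ + μ_s (m g cos θ + P sin θ).
Solving, P (cos θ − μ_s sin θ) = m g (sin θ + μ_s cos θ), so P = 124×9.81×(sin 38° + 0.51 cos 38°)/(cos 38° − 0.51 sin 38°) = 1220×1.018/0.474 = 2610 N.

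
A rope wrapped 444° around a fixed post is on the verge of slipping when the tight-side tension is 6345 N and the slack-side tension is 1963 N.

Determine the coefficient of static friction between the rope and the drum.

T₂/T₁ = e^{μβ} → μ = ln(T₂/T₁)/β.
β = 444° = 7.749 rad.
μ = ln(6345/1963)/7.749 = ln(3.232)/7.749 = 0.151.

μ ≈ 0.151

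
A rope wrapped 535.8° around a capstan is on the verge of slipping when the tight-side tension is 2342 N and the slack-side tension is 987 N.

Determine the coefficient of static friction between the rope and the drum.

μ ≈ 0.0924

T₂/T₁ = e^{μβ} → μ = ln(T₂/T₁)/β.
β = 535.8° = 9.351 rad.
μ = ln(2342/987)/9.351 = ln(2.373)/9.351 = 0.0924.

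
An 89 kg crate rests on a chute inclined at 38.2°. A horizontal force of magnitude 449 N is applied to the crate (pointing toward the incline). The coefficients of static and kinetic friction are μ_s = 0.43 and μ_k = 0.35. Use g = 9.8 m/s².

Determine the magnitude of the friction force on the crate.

Resolve perpendicular to the incline: N = m g cos θ + P sin θ = 89×9.8×cos 38.2° + 449×sin 38.2° = 963.1 N.
Along the incline, the net driving force (taking up-slope positive) is P cos θ − m g sin θ = 352.8 − 539.4 = -186.5 N, so equilibrium requires friction f = 186.5 N (up-slope).
The limit of static friction is μ_s N = 414.1 N.
Since 186.5 N is within the 414.1 N limit, the crate stays put and friction is exactly 187 N.

f ≈ 187 N (up the incline)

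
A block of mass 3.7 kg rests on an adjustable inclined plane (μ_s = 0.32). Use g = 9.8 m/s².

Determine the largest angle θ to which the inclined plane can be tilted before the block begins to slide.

At the slip threshold, m g sin θ = μ_s · m g cos θ, so tan θ = μ_s.
θ_max = arctan(0.32) = 17.7°.

θ_max ≈ 17.7°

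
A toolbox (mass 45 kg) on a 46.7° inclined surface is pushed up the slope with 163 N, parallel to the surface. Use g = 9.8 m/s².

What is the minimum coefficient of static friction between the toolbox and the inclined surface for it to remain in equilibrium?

μ_s,min ≈ 0.522

N = m g cos θ = 302.4 N.
Friction must make up the shortfall along the incline: f = m g sin θ − P = 320.9 − 163 = 157.9 N.
At the threshold f = μ_s N, so μ_s,min = 157.9/302.4 = 0.522.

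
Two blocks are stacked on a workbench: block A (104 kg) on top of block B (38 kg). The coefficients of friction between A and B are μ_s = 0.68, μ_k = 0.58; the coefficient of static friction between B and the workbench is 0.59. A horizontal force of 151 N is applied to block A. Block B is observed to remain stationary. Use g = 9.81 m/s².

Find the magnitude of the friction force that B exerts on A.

The normal force B exerts on A is simply A's weight, N₁ = 1020 N.
Maximum static friction on A from B: μ_s N₁ = 0.68×1020 = 693.8 N.
P = 151 N is within that limit, so A and B move together (both at rest); the A–B friction is simply f₁ = P = 151 N.
B experiences an equal 151 N forward from A (third law). B is in equilibrium, so the floor supplies f₂ = 151 N of static friction (limit μ_s(m_A+m_B)g = 821.9 N, not exceeded).

f ≈ 151 N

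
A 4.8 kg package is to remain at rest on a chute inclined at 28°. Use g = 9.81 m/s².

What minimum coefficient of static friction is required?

μ_s,min ≈ 0.532

At the slip threshold m g sin θ = μ_s m g cos θ, so μ_s,min = tan θ.
μ_s,min = tan 28° = 0.532.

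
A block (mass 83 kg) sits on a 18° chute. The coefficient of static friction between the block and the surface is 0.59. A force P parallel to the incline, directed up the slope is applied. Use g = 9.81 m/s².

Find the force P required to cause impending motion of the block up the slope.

P ≈ 708 N

At impending motion up the slope, friction acts down-slope at its limit: f = μ_s N.
P is parallel to the surface, so N = m g cos θ = 774 N.
Along the incline: P = m g sin θ + μ_s N = 252 + 0.59×774 = 708 N.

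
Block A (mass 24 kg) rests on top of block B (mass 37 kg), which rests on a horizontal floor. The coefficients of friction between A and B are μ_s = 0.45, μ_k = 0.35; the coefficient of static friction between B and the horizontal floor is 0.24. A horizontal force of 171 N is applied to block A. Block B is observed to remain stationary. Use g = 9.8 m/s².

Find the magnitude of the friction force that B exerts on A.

f ≈ 82.3 N

The normal force B exerts on A is simply A's weight, N₁ = 235.2 N.
So the A–B interface can sustain at most μ_s N₁ = 105.8 N of static friction.
Since P = 171 N > 105.8 N, A slides on B; the A–B friction is kinetic: f₁ = μ_k N₁ = 0.35×235.2 = 82.3 N.
B experiences an equal 82.3 N forward from A (third law). B is in equilibrium, so the floor supplies f₂ = 82.3 N of static friction (limit μ_s(m_A+m_B)g = 143.5 N, not exceeded).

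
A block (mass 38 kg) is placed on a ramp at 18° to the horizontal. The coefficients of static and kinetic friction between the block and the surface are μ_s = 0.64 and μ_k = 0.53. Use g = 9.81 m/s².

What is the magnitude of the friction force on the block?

The normal reaction is N = m g cos θ = 354.5 N.
For equilibrium along the incline, friction must balance the weight component: f = m g sin θ = 115.2 N up the slope.
Maximum static friction available: μ_s N = 0.64 × 354.5 = 226.9 N.
Since |115.2| ≤ 226.9 N, no slip — friction simply equals what equilibrium demands.

f ≈ 115 N (up the incline)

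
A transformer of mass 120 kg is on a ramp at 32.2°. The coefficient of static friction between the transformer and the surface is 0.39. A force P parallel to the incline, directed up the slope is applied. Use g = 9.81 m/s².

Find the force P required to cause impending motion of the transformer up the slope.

At impending motion up the slope, friction acts down-slope at its limit: f = μ_s N.
P is parallel to the surface, so N = m g cos θ = 996 N.
Along the incline: P = m g sin θ + μ_s N = 627 + 0.39×996 = 1020 N.

P ≈ 1020 N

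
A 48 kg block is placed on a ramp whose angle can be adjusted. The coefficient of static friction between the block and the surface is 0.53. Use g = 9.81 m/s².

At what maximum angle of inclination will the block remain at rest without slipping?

At the slip threshold, m g sin θ = μ_s · m g cos θ, so tan θ = μ_s.
θ_max = arctan(0.53) = 27.9°.

θ_max ≈ 27.9°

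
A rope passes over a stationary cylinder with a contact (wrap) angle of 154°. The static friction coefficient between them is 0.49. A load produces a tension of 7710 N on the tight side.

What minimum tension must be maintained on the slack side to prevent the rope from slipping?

Capstan equation at impending slip: T_tight/T_slack = e^{μβ}.
β = 154° = 2.688 rad; e^{μβ} = e^{0.49×2.688} = 3.732.
T_slack = T_tight / e^{μβ} = 7710 / 3.732 = 2070 N.

T_min ≈ 2070 N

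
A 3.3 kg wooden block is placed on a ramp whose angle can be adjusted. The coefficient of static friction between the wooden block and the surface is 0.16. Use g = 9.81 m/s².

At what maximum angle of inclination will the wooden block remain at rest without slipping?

At the slip threshold, m g sin θ = μ_s · m g cos θ, so tan θ = μ_s.
θ_max = arctan(0.16) = 9.09°.

θ_max ≈ 9.09°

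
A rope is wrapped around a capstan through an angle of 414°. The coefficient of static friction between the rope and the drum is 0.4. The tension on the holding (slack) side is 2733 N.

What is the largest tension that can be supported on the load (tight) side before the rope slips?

At impending slip the capstan equation gives T₂/T₁ = e^{μβ} with β in radians.
β = 414° × π/180 = 7.226 rad.
e^{μβ} = e^{0.4×7.226} = 18.
T₂ = T₁ · e^{μβ} = 2733 × 18 = 49200 N.

T_max ≈ 49200 N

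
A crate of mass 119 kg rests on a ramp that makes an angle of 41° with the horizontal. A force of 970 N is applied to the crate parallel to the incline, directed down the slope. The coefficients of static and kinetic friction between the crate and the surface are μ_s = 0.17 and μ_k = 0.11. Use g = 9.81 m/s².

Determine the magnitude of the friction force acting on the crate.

The normal reaction is N = m g cos θ = 881 N.
For equilibrium along the incline the friction force must supply f = m g sin θ + P = 765.9 + 970 = 1736 N (positive meaning up-slope).
Maximum static friction available: μ_s N = 0.17 × 881 = 149.8 N.
Since |1736| > 149.8 N, static friction cannot hold it; the crate slides down the incline and kinetic friction applies: f = μ_k N = 0.11 × 881 = 96.9 N.

f ≈ 96.9 N (up the incline)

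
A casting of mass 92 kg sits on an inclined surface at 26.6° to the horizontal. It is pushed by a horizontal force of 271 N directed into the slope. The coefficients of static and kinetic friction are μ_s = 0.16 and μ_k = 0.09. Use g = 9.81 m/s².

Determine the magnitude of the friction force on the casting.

Resolve perpendicular to the incline: N = m g cos θ + P sin θ = 92×9.81×cos 26.6° + 271×sin 26.6° = 928.3 N.
Parallel to the incline: P cos θ − m g sin θ = 242.3 − 404.1 = -161.8 N; the friction needed to balance this is 161.8 N acting up the slope.
The limit of static friction is μ_s N = 148.5 N.
The required 161.8 N exceeds the static limit, so the casting slides down-slope and f = μ_k N = 0.09×928.3 = 83.6 N.

f ≈ 83.6 N (up the incline)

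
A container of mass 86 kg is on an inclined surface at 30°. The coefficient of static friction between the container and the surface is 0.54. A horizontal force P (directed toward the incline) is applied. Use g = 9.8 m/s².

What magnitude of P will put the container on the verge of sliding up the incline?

P ≈ 1370 N

At impending motion up the slope, friction acts down-slope at its limit: f = μ_s N.
Perpendicular to the incline: N = m g cos θ + P sin θ.
Along the incline: P cos θ = m g sin θ + μ_s N = m g sin θ + μ_s (m g cos θ + P sin θ).
Solving, P (cos θ − μ_s sin θ) = m g (sin θ + μ_s cos θ), so P = 86×9.8×(sin 30° + 0.54 cos 30°)/(cos 30° − 0.54 sin 30°) = 843×0.9677/0.596 = 1370 N.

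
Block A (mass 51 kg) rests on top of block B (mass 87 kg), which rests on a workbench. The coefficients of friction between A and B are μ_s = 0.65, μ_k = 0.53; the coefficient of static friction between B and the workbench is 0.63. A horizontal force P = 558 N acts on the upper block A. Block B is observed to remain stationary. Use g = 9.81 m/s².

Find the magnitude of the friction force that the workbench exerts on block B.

f ≈ 265 N

Between the blocks, N₁ = m_A g = 500.3 N.
So the A–B interface can sustain at most μ_s N₁ = 325.2 N of static friction.
Since P = 558 N > 325.2 N, A slides on B; the A–B friction is kinetic: f₁ = μ_k N₁ = 0.53×500.3 = 265 N.
By Newton's third law B feels 265 N forward from A. With B stationary, the floor's static friction on B balances it: f₂ = 265 N (well within μ_s(m_A+m_B)g = 852.9 N).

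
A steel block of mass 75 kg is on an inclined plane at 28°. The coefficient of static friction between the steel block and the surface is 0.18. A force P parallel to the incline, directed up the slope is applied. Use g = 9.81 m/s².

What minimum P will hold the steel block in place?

P_min ≈ 228 N

The steel block tends to slide down (tan θ > μ_s), so at the point of impending slip friction acts up-slope at its limit: f = μ_s N.
P is parallel to the surface, so N = m g cos θ = 650 N.
Along the incline: P + μ_s N = m g sin θ, so P = 345 − 0.18×650 = 228 N.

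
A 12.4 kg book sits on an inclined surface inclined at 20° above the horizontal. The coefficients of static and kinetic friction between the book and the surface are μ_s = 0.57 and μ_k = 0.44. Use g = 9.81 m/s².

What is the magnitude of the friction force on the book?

f ≈ 41.6 N (up the incline)

Normal force: N = m g cos θ = 12.4 × 9.81 × cos 20° = 114.3 N.
For equilibrium along the incline, friction must balance the weight component: f = m g sin θ = 41.6 N up the slope.
The static-friction ceiling is μ_s N = 0.57 × 114.3 = 65.16 N.
Since |41.6| ≤ 65.16 N, the book remains in static equilibrium and friction takes exactly the required value.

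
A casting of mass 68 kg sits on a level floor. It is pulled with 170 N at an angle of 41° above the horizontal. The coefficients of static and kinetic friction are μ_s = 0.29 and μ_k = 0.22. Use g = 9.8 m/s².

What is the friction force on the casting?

The vertical component of P reduces the normal force: N = m g − P sin α = 666.4 − 111.5 = 554.9 N.
For equilibrium, f = P cos α = 170×cos 41° = 128.3 N.
μ_s N = 0.29 × 554.9 = 160.9 N.
128.3 ≤ 160.9 N → static; friction equals the required 128 N.

f ≈ 128 N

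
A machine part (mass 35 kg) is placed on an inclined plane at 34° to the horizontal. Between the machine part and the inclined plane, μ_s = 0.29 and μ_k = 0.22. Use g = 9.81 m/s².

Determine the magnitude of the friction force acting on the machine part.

f ≈ 62.6 N (up the incline)

The normal reaction is N = m g cos θ = 284.7 N.
For equilibrium along the incline, friction must balance the weight component: f = m g sin θ = 192 N up the slope.
The static-friction ceiling is μ_s N = 0.29 × 284.7 = 82.55 N.
|192| exceeds 82.55 N, so the machine part slips down-slope; friction is kinetic, f = μ_k N = 0.22×284.7 = 62.6 N.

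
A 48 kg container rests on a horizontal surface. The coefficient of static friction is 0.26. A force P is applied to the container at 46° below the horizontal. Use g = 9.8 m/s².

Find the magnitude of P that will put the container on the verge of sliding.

P ≈ 241 N

N = m g + P sin α (the push presses the container into the horizontal surface).
At impending slip, P cos α = μ_s N = μ_s (m g + P sin α).
Solving: P (cos α − μ_s sin α) = μ_s m g → P = 0.26×470/(cos 46° − 0.26 sin 46°) = 122/0.5076 = 241 N.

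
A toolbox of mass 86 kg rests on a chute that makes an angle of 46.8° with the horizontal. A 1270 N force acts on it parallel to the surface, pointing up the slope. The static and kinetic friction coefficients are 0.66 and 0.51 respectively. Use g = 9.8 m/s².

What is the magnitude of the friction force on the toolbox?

f ≈ 294 N (down the incline)

The normal reaction is N = m g cos θ = 576.9 N.
The friction needed for equilibrium is m g sin θ − P = 614.4 − 1270 = -655.6 N, measured positive up-slope.
Maximum static friction available: μ_s N = 0.66 × 576.9 = 380.8 N.
|-655.6| exceeds 380.8 N, so the toolbox slips up-slope; friction is kinetic, f = μ_k N = 0.51×576.9 = 294 N.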